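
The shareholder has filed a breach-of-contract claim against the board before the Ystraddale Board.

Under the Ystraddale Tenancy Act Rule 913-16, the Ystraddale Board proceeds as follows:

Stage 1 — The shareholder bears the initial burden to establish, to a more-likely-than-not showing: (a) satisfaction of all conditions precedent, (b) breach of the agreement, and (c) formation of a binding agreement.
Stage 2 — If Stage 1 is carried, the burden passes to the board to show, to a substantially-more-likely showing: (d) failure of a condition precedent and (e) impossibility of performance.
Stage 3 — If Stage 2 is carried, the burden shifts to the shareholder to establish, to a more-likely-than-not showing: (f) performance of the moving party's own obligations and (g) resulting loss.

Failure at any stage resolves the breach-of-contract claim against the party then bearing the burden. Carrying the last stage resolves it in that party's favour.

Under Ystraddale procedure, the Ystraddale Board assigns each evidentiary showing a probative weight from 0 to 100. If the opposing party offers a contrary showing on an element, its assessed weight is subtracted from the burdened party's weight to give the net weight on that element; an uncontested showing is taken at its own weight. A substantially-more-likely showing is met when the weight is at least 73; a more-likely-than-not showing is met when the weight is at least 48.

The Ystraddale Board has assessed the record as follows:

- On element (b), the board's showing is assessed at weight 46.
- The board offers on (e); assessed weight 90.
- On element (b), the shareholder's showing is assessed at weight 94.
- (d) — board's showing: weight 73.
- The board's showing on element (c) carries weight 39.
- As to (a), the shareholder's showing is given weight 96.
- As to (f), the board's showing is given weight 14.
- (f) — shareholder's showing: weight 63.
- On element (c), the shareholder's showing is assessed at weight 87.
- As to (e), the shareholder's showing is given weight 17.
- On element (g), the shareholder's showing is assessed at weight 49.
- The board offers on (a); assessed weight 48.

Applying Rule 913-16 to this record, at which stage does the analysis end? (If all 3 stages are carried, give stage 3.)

Stage 1 — burden on shareholder; standard: a more-likely-than-not showing (weight is at least 48).
    (a): 96 − 48 = 48 ≥ 48 [met]
    (b): 94 − 46 = 48 ≥ 48 [met]
    (c): 87 − 39 = 48 ≥ 48 [met]
  Stage 1 is satisfied; the onus moves to the board.
Stage 2 — burden on board; standard: a substantially-more-likely showing (weight is at least 73).
    (d): 73 ≥ 73 [met]
    (e): 90 − 17 = 73 ≥ 73 [met]
  All elements met. The burden passes to the shareholder.
Stage 3 — burden on shareholder; standard: a more-likely-than-not showing (weight is at least 48).
    (f): 63 − 14 = 49 ≥ 48 [met]
    (g): 49 ≥ 48 [met]
  Stage 3 carried; the final stage is satisfied.
All stages carried — the shareholder prevails.

stage 3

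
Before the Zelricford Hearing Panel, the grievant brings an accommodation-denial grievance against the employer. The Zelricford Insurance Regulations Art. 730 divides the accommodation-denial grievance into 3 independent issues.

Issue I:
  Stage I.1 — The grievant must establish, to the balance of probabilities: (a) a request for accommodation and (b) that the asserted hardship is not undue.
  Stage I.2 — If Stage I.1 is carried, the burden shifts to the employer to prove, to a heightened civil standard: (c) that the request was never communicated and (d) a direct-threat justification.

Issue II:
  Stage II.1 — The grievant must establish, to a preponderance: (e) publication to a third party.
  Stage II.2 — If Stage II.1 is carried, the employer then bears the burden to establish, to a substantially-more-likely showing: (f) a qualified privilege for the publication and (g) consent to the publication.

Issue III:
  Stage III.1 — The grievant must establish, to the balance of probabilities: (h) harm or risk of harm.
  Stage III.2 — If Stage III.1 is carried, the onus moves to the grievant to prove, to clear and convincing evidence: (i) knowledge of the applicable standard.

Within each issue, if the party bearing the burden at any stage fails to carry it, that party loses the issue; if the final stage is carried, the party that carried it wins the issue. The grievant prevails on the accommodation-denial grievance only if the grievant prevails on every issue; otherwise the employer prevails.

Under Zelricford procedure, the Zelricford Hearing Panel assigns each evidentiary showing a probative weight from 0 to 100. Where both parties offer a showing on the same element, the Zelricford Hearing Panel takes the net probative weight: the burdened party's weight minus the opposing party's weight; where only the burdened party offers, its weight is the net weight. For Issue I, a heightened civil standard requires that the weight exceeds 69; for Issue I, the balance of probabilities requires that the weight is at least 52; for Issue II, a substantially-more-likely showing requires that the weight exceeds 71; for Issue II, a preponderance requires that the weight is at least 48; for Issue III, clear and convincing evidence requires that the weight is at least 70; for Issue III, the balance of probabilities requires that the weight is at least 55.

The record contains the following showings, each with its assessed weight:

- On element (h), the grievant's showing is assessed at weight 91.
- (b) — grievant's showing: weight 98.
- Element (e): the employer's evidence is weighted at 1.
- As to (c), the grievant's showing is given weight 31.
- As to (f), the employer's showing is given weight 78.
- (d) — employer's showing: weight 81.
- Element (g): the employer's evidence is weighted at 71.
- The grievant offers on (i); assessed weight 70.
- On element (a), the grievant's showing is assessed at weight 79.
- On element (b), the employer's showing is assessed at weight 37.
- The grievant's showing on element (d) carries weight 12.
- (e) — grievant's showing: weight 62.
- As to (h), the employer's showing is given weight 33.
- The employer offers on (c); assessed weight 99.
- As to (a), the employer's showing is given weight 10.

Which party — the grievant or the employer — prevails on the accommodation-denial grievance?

— Issue I —
Stage I.1 (grievant, the balance of probabilities, weight is at least 52): (a) net 79−10=69 ≥ 52 — meets; (b) net 98−37=61 ≥ 52 — meets.
  Stage I.1 is satisfied; the onus moves to the employer.
Stage I.2 (employer, a heightened civil standard, weight exceeds 69): (c) net 99−31=68 ≤ 69 — fails; (d) net 81−12=69 ≤ 69 — fails.
  Not every element is met, so the employer fails to carry Stage I.2.
So the grievant prevails on this issue.
— Issue II —
Stage II.1 (grievant, a preponderance, weight is at least 48): (e) net 62−1=61 ≥ 48 — meets.
  Stage II.1 is satisfied; the onus moves to the employer.
Stage II.2 (employer, a substantially-more-likely showing, weight exceeds 71): (f) 78 > 71 — meets; (g) 71 ≤ 71 — fails.
  Stage II.2 not carried; the employer fails its burden.
So the grievant prevails on this issue.
— Issue III —
Stage III.1 (grievant, the balance of probabilities, weight is at least 55): (h) net 91−33=58 ≥ 55 — meets.
  Stage III.1 is satisfied; the grievant continues to bear the burden.
Stage III.2 (grievant, clear and convincing evidence, weight is at least 70): (i) 70 ≥ 70 — meets.
  All elements met at the final stage.
With every stage satisfied, the grievant prevails on this issue.
Per-issue: Issue I → grievant; Issue II → grievant; Issue III → grievant. The grievant must prevail on every issue; overall, the grievant prevails.

grievant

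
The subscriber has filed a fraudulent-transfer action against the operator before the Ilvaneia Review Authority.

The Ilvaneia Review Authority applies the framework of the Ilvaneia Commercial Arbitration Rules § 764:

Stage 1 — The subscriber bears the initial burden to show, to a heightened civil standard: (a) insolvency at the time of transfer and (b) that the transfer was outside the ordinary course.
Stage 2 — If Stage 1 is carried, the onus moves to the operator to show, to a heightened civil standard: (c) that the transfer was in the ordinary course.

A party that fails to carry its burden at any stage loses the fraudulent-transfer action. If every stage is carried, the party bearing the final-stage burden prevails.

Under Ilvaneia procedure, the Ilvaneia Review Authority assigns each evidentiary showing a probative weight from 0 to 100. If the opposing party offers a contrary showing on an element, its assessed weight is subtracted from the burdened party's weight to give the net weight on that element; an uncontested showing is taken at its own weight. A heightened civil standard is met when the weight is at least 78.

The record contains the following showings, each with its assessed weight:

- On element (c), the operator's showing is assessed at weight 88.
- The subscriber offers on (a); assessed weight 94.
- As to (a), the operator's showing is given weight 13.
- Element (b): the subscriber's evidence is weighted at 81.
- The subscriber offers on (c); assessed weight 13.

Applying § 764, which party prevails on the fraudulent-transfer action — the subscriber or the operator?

At Stage 1 the subscriber must meet a heightened civil standard (weight is at least 78): on (a) the weight is 94 less the opposing 13 gives net 81, which does reach 78, so (a) meets the standard; on (b) the weight is 81, which does reach 78, so (b) meets the standard.
  The subscriber carries Stage 1; the operator now bears the burden.
At Stage 2 the operator must meet a heightened civil standard (weight is at least 78): on (c) the weight is 88 less the opposing 13 gives net 75, which does not reach 78, so (c) does not meet the standard.
  Stage 2 not carried; the operator fails its burden.
The analysis ends at Stage 2; the subscriber prevails.

subscriber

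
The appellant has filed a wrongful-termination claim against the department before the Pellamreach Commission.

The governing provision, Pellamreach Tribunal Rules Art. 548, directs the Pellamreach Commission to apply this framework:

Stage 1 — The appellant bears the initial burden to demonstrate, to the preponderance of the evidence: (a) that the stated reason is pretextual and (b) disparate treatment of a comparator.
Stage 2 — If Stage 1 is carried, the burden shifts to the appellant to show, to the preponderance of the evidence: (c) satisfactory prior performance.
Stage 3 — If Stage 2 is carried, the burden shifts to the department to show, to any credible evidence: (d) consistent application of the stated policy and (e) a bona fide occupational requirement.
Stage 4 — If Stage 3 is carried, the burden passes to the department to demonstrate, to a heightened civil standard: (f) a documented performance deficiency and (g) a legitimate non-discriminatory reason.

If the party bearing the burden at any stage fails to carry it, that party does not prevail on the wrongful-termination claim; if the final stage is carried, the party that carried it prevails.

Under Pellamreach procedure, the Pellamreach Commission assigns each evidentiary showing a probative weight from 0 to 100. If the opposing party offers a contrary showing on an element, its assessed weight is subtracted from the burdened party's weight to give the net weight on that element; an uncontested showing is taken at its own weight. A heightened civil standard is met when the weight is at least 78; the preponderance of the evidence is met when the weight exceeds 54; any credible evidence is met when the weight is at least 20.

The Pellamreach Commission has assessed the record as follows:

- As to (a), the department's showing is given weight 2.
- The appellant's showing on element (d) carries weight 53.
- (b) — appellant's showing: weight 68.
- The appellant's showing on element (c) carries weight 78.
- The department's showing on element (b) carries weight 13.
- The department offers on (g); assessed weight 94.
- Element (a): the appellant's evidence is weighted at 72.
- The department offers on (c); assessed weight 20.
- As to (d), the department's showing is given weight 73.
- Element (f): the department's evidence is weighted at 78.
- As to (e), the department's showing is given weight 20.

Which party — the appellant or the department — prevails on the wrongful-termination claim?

department

Stage 1 (appellant, the preponderance of the evidence, weight exceeds 54): (a) net 72−2=70 > 54 — meets; (b) net 68−13=55 > 54 — meets.
  All elements met. The appellant retains the burden for Stage 2.
Stage 2 (appellant, the preponderance of the evidence, weight exceeds 54): (c) net 78−20=58 > 54 — meets.
  Stage 2 is satisfied; the onus moves to the department.
Stage 3 (department, any credible evidence, weight is at least 20): (d) net 73−53=20 ≥ 20 — meets; (e) 20 ≥ 20 — meets.
  All elements met. The department retains the burden for Stage 4.
Stage 4 (department, a heightened civil standard, weight is at least 78): (f) 78 ≥ 78 — meets; (g) 94 ≥ 78 — meets.
  The department carries the last stage.
All stages carried — the department prevails.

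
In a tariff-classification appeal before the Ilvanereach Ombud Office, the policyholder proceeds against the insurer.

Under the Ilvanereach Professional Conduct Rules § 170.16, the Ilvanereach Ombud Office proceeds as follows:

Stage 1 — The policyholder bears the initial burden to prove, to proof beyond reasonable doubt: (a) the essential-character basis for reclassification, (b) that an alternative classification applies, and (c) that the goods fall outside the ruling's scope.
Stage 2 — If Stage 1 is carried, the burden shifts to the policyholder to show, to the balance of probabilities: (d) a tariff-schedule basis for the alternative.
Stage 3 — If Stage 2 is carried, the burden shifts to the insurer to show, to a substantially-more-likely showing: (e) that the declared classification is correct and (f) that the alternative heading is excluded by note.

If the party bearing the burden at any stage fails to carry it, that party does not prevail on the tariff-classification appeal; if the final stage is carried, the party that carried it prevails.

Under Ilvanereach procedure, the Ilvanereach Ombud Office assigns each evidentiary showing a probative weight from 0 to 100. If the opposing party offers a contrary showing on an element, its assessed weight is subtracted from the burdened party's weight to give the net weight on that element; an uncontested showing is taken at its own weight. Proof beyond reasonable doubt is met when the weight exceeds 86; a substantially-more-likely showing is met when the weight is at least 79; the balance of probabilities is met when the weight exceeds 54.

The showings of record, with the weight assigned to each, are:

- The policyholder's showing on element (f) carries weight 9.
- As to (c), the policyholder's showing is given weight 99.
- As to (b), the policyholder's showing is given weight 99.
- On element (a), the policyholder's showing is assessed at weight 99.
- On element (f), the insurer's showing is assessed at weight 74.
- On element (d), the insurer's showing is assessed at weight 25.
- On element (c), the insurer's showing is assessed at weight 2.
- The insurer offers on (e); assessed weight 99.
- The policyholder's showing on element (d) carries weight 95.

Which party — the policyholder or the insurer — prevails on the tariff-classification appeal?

Stage 1 (policyholder, proof beyond reasonable doubt, weight exceeds 86): (a) 99 > 86 — meets; (b) 99 > 86 — meets; (c) net 99−2=97 > 86 — meets.
  Stage 1 is satisfied; the policyholder continues to bear the burden.
Stage 2 (policyholder, the balance of probabilities, weight exceeds 54): (d) net 95−25=70 > 54 — meets.
  The policyholder carries Stage 2; the insurer now bears the burden.
Stage 3 (insurer, a substantially-more-likely showing, weight is at least 79): (e) 99 ≥ 79 — meets; (f) net 74−9=65 < 79 — fails.
  Stage 3 not carried; the insurer fails its burden.
The policyholder prevails.

policyholder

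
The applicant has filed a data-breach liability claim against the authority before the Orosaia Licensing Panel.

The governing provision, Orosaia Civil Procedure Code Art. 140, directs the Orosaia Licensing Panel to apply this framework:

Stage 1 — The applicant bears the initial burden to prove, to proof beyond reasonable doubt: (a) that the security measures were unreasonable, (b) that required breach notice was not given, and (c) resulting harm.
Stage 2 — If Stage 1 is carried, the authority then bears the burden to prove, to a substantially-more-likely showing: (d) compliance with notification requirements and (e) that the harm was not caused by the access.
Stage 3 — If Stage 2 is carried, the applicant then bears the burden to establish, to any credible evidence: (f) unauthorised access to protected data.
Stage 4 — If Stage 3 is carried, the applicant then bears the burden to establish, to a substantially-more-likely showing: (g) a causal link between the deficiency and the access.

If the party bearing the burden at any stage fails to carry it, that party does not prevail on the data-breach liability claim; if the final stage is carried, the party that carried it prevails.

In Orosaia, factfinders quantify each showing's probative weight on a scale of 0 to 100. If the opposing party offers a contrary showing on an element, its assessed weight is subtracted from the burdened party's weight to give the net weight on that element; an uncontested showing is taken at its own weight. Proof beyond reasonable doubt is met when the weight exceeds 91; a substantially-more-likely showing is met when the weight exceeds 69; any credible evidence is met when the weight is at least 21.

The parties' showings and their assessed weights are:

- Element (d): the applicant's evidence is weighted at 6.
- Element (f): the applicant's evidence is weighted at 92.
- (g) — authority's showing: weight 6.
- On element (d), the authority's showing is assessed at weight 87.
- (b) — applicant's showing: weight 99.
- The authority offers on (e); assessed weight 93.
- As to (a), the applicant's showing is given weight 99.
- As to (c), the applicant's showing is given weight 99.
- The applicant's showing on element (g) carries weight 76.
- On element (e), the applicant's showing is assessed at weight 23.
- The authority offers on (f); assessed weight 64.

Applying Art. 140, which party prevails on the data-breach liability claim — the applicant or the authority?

Stage 1 (applicant, proof beyond reasonable doubt, weight exceeds 91): (a) 99 > 91 — meets; (b) 99 > 91 — meets; (c) 99 > 91 — meets.
  Stage 1 is satisfied; the onus moves to the authority.
Stage 2 (authority, a substantially-more-likely showing, weight exceeds 69): (d) net 87−6=81 > 69 — meets; (e) net 93−23=70 > 69 — meets.
  The authority carries Stage 2; the applicant now bears the burden.
Stage 3 (applicant, any credible evidence, weight is at least 21): (f) net 92−64=28 ≥ 21 — meets.
  All elements met. The applicant retains the burden for Stage 4.
Stage 4 (applicant, a substantially-more-likely showing, weight exceeds 69): (g) net 76−6=70 > 69 — meets.
  All elements met at the final stage.
All stages carried — the applicant prevails.

applicant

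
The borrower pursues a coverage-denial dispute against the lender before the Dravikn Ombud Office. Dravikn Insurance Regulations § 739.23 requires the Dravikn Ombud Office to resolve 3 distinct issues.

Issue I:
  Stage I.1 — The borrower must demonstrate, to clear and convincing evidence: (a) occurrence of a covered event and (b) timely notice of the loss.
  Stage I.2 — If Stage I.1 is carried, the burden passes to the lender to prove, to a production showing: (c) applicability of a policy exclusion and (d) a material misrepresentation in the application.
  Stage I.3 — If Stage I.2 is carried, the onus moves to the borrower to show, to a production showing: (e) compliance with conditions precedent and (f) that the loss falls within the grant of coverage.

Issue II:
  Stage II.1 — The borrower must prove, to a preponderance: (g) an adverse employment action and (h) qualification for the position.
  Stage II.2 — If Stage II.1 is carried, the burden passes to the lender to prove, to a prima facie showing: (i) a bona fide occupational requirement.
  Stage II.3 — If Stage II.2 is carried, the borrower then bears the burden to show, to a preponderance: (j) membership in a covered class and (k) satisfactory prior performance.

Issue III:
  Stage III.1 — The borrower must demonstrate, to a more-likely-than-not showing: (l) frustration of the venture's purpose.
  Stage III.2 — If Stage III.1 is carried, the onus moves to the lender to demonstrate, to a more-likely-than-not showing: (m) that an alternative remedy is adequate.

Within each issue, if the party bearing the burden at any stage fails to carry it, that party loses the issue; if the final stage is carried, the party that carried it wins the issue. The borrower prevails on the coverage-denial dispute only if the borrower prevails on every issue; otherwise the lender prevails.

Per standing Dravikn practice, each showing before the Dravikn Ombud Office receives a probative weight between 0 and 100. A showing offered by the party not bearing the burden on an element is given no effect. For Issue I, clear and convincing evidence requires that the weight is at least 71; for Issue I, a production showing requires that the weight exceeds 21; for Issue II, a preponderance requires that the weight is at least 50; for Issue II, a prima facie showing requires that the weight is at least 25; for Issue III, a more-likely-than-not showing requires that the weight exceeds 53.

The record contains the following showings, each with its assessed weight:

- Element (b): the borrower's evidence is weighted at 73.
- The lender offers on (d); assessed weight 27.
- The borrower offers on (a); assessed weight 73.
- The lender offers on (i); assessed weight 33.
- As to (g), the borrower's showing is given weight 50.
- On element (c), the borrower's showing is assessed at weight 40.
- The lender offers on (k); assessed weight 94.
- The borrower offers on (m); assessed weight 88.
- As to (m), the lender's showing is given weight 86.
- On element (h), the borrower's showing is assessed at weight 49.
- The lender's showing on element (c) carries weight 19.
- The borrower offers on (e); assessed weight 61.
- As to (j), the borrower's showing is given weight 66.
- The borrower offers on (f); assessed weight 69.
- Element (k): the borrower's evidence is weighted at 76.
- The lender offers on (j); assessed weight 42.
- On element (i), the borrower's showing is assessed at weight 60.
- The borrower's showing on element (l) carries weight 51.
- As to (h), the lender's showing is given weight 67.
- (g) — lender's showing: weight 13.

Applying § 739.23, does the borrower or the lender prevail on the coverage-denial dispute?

— Issue I —
Stage I.1 (borrower, clear and convincing evidence, weight is at least 71): (a) 73 ≥ 71 — meets; (b) 73 ≥ 71 — meets.
  All elements met. The burden passes to the lender.
Stage I.2 (lender, a production showing, weight exceeds 21): (c) 19 (borrower's 40 disregarded) ≤ 21 — fails; (d) 27 > 21 — meets.
  Not every element is met, so the lender fails to carry Stage I.2.
So the borrower prevails on this issue.
— Issue II —
At Stage II.1 the borrower must meet a preponderance (weight is at least 50): on (g) the weight is 50 (the lender's 13 is given no effect), ≥ 50, so (g) meets the standard; on (h) the weight is 49 (the lender's 67 is given no effect), < 50, so (h) does not meet the standard.
  Not every element is met, so the borrower fails to carry Stage II.1.
So the lender prevails on this issue.
— Issue III —
Stage III.1 (borrower, a more-likely-than-not showing, weight exceeds 53): (l) 51 ≤ 53 — fails.
  The borrower does not carry Stage III.1.
So the lender prevails on this issue.
Per-issue: Issue I → borrower; Issue II → lender; Issue III → lender. The borrower must prevail on every issue; overall, the lender prevails.

lender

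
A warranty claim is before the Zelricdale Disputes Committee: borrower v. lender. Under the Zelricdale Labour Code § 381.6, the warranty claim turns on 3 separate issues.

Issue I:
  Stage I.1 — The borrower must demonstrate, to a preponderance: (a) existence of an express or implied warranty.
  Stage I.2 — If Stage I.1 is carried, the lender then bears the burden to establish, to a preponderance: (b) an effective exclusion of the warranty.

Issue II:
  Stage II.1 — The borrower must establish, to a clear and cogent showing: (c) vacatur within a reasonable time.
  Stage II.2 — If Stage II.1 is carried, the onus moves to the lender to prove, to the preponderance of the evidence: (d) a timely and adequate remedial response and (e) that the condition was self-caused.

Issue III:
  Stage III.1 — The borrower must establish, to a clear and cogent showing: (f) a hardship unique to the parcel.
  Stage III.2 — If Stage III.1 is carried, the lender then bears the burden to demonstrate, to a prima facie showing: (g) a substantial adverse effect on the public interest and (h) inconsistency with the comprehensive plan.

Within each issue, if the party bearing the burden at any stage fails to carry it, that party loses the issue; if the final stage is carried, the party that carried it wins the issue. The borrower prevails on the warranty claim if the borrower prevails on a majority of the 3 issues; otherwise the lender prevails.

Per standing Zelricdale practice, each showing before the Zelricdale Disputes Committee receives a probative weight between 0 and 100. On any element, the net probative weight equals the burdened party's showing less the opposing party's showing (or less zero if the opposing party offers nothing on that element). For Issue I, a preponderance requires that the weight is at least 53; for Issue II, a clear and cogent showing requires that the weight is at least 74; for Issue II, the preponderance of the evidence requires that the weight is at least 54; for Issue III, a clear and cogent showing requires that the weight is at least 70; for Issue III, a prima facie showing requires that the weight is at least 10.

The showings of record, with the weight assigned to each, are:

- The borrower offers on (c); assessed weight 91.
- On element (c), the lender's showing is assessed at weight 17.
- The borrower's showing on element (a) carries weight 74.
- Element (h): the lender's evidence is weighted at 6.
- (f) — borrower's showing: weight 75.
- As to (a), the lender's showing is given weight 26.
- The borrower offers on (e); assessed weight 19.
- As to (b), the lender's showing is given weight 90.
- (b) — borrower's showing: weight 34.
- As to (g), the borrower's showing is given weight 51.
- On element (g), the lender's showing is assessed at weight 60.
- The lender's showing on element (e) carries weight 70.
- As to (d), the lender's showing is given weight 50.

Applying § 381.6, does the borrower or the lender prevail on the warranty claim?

— Issue I —
At Stage I.1 the borrower must meet a preponderance (weight is at least 53): on (a) the weight is 74 less the opposing 26 gives net 48, < 53, so (a) does not meet the standard.
  Stage I.1 not carried; the borrower fails its burden.
The analysis ends at Stage I.1; the lender prevails on this issue.
— Issue II —
Stage II.1 (borrower, a clear and cogent showing, weight is at least 74): (c) net 91−17=74 ≥ 74 — meets.
  Stage II.1 is satisfied; the onus moves to the lender.
Stage II.2 (lender, the preponderance of the evidence, weight is at least 54): (d) 50 < 54 — fails; (e) net 70−19=51 < 54 — fails.
  The lender does not carry Stage II.2.
The borrower prevails on this issue.
— Issue III —
Stage III.1 (borrower, a clear and cogent showing, weight is at least 70): (f) 75 ≥ 70 — meets.
  The borrower carries Stage III.1; the lender now bears the burden.
Stage III.2 (lender, a prima facie showing, weight is at least 10): (g) net 60−51=9 < 10 — fails; (h) 6 < 10 — fails.
  The lender does not carry Stage III.2.
So the borrower prevails on this issue.
Per-issue: Issue I → lender; Issue II → borrower; Issue III → borrower. The borrower must prevail on a majority of issues; overall, the borrower prevails.

borrower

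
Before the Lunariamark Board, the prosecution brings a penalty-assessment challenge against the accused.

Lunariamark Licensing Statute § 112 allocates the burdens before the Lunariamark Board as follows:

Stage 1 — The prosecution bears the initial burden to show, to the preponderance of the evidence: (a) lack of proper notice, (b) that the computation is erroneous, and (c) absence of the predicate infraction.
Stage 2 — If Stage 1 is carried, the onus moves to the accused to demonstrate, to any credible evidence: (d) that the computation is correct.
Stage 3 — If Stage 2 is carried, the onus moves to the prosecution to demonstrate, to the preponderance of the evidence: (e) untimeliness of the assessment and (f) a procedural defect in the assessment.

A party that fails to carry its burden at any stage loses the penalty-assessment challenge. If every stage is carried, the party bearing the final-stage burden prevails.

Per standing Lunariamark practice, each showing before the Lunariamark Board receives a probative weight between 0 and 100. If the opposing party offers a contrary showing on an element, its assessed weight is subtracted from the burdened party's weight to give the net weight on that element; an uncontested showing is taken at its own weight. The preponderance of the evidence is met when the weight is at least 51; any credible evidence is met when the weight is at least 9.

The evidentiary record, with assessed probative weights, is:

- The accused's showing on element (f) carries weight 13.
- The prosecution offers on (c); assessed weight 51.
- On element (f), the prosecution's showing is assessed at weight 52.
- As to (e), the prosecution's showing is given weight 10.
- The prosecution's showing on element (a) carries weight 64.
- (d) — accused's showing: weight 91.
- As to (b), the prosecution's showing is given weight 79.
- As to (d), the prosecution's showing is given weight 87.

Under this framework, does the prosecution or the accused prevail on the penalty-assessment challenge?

prosecution

Stage 1 — burden on prosecution; standard: the preponderance of the evidence (weight is at least 51).
    (a): 64 ≥ 51 [met]
    (b): 79 ≥ 51 [met]
    (c): 51 ≥ 51 [met]
  Stage 1 is satisfied; the onus moves to the accused.
Stage 2 — burden on accused; standard: any credible evidence (weight is at least 9).
    (d): 91 − 87 = 4 < 9 [not met]
  Stage 2 not carried; the accused fails its burden.
The prosecution prevails.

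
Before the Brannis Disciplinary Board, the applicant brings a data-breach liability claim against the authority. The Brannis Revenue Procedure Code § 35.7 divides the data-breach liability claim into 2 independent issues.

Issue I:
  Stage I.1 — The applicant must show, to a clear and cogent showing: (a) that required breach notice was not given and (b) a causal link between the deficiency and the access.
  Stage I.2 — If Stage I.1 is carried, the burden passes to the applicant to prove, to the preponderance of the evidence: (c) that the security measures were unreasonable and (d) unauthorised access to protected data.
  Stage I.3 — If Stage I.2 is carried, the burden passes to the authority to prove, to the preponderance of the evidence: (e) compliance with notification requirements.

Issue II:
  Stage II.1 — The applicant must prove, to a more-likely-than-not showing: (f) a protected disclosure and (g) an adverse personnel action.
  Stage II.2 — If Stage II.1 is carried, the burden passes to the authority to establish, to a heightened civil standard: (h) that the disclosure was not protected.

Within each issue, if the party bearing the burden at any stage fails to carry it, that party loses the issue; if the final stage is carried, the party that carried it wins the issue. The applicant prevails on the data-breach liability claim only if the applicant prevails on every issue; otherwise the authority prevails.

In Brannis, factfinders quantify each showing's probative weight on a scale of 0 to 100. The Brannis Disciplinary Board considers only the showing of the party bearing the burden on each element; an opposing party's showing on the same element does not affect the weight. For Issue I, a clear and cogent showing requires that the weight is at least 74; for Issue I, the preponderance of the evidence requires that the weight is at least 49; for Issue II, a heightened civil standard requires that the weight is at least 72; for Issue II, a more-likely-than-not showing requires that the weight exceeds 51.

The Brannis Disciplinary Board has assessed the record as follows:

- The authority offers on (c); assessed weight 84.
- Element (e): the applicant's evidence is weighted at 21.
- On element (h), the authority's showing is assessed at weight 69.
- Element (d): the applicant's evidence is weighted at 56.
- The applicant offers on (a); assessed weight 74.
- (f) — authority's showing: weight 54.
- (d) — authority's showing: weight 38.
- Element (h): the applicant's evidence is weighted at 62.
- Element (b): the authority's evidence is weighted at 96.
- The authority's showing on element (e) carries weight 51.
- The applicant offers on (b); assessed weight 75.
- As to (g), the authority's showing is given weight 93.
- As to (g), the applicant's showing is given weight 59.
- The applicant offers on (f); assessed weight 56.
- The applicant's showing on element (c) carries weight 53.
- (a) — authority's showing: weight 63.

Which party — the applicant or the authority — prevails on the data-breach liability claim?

— Issue I —
Stage I.1 — burden on applicant; standard: a clear and cogent showing (weight is at least 74).
    (a): 74 (authority's 63 disregarded) ≥ 74 [met]
    (b): 75 (authority's 96 disregarded) ≥ 74 [met]
  Stage I.1 is satisfied; the applicant continues to bear the burden.
Stage I.2 — burden on applicant; standard: the preponderance of the evidence (weight is at least 49).
    (c): 53 (authority's 84 disregarded) ≥ 49 [met]
    (d): 56 (authority's 38 disregarded) ≥ 49 [met]
  The applicant carries Stage I.2; the authority now bears the burden.
Stage I.3 — burden on authority; standard: the preponderance of the evidence (weight is at least 49).
    (e): 51 (applicant's 21 disregarded) ≥ 49 [met]
  The authority carries the last stage.
Every stage carried; the authority prevails on this issue.
— Issue II —
Stage II.1 (applicant, a more-likely-than-not showing, weight exceeds 51): (f) 56 (authority's 54 disregarded) > 51 — meets; (g) 59 (authority's 93 disregarded) > 51 — meets.
  All elements met. The burden passes to the authority.
Stage II.2 (authority, a heightened civil standard, weight is at least 72): (h) 69 (applicant's 62 disregarded) < 72 — fails.
  Stage II.2 not carried; the authority fails its burden.
So the applicant prevails on this issue.
Per-issue: Issue I → authority; Issue II → applicant. The applicant must prevail on every issue; overall, the authority prevails.

authority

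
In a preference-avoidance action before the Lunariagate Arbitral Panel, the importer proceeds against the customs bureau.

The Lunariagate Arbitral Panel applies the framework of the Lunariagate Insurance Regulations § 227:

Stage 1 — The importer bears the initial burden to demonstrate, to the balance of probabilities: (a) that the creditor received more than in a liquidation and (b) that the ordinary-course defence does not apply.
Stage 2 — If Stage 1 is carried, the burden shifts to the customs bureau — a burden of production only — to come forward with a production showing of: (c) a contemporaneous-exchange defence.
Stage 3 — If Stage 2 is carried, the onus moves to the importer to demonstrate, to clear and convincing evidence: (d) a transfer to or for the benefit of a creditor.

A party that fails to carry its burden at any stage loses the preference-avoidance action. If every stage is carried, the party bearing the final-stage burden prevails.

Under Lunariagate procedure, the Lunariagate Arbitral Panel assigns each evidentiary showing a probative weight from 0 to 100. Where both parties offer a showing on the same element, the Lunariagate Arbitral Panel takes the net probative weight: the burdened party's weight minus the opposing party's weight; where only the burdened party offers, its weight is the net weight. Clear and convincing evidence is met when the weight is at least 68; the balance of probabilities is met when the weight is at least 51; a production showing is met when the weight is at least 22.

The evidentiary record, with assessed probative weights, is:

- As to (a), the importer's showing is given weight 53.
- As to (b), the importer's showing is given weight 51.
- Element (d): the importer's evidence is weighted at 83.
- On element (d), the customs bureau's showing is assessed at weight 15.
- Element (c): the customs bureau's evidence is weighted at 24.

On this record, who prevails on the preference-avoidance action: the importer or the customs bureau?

importer

Stage 1 (importer, the balance of probabilities, weight is at least 51): (a) 53 ≥ 51 — meets; (b) 51 ≥ 51 — meets.
  The importer carries Stage 1; the customs bureau now bears the burden.
Stage 2 (customs bureau, a production showing, weight is at least 22): (c) 24 ≥ 22 — meets.
  Stage 2 is satisfied; the onus moves to the importer.
Stage 3 (importer, clear and convincing evidence, weight is at least 68): (d) net 83−15=68 ≥ 68 — meets.
  Stage 3 carried; the final stage is satisfied.
All stages carried — the importer prevails.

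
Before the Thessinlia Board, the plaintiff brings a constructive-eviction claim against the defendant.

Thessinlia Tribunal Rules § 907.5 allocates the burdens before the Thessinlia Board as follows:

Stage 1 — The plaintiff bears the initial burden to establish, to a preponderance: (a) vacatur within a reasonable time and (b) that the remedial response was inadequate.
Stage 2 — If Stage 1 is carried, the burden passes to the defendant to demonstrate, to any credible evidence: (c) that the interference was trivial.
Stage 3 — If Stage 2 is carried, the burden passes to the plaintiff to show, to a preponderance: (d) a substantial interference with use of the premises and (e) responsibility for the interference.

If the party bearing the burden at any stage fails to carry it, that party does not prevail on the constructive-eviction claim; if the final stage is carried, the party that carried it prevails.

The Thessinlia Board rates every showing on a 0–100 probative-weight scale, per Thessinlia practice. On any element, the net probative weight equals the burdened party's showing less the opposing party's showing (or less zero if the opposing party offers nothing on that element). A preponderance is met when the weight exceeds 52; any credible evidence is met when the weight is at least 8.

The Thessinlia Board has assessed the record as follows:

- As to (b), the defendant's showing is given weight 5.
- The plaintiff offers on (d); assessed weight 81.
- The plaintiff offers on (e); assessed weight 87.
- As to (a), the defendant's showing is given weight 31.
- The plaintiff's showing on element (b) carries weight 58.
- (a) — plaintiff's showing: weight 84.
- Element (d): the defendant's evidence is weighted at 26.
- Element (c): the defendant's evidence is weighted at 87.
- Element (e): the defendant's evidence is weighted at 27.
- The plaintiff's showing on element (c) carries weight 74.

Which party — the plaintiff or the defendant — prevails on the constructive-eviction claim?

plaintiff

At Stage 1 the plaintiff must meet a preponderance (weight exceeds 52): on (a) the weight is 84 less the opposing 31 gives net 53, > 52, so (a) meets the standard; on (b) the weight is 58 less the opposing 5 gives net 53, which does exceed 52, so (b) meets the standard.
  Stage 1 carried; the burden shifts to the defendant.
At Stage 2 the defendant must meet any credible evidence (weight is at least 8): on (c) the weight is 87 less the opposing 74 gives net 13, ≥ 8, so (c) meets the standard.
  Stage 2 carried; the burden shifts to the plaintiff.
At Stage 3 the plaintiff must meet a preponderance (weight exceeds 52): on (d) the weight is 81 less the opposing 26 gives net 55, > 52, so (d) meets the standard; on (e) the weight is 87 less the opposing 27 gives net 60, which does exceed 52, so (e) meets the standard.
  The plaintiff carries the last stage.
Every stage carried; the plaintiff prevails.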